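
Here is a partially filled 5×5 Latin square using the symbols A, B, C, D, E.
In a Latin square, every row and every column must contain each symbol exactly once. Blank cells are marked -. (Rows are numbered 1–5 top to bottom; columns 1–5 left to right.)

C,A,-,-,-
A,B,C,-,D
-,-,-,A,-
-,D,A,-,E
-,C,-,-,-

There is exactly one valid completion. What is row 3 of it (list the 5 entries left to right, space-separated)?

D E B A C

Row 3, column 2: row 3 has {A} and column 2 has {A, B, C, D}, leaving only E.
Row 1, column 5: row 1 has {A, C} and column 5 has {D, E}, leaving only B.
Row 3, column 5: row 3 has {A, E} and column 5 has {B, D, E}, leaving only C.
Row 2, column 4: row 2 has {A, B, C, D} and column 4 has {A}, leaving only E.
Row 1, column 4: row 1 has {A, B, C} and column 4 has {A, E}, leaving only D.
Row 1, column 3: row 1 has {A, B, C, D} and column 3 has {A, C}, leaving only E.
Row 4, column 1: row 4 has {A, D, E} and column 1 has {A, C}, leaving only B.
Row 3, column 1: row 3 has {A, C, E} and column 1 has {A, B, C}, leaving only D.
Row 3, column 3: row 3 has {A, C, D, E} and column 3 has {A, C, E}, leaving only B.
So row 3 reads: D E B A C.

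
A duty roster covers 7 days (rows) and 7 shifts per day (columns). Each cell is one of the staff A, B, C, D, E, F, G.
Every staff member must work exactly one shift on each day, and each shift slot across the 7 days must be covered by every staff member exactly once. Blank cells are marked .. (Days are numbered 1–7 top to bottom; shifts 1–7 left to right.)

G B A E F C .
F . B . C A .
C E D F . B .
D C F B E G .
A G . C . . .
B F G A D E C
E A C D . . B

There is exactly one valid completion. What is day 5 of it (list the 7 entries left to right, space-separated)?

A G E C B D F

Day 5, shift 3: day 5 has {A, C, G} and shift 3 has {A, B, C, D, F, G}, leaving only E.
Day 5, shift 5: day 5 has {A, C, E, G} and shift 5 has {C, D, E, F}, leaving only B.
Day 1, shift 7: day 1 has {A, B, C, E, F, G} and shift 7 has {B, C}, leaving only D.
Day 5, shift 7: day 5 has {A, B, C, E, G} and shift 7 has {B, C, D}, leaving only F.
Day 5, shift 6: day 5 has {A, B, C, E, F, G} and shift 6 has {A, B, C, E, G}, leaving only D.
So day 5 reads: A G E C B D F.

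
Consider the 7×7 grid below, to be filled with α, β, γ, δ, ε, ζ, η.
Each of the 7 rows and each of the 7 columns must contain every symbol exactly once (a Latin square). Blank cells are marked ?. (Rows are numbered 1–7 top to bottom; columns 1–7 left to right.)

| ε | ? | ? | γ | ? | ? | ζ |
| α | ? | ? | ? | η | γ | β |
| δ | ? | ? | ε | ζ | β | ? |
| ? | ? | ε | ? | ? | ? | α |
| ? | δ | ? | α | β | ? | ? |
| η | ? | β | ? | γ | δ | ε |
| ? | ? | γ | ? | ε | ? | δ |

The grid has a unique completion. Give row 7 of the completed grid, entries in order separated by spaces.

β ζ γ η ε α δ

Row 4, column 5: row 4 has {α, ε} and column 5 has {β, γ, ε, ζ, η}, leaving only δ.
Row 1, column 5: row 1 has {γ, ε, ζ} and column 5 has {β, γ, δ, ε, ζ, η}, leaving only α.
Row 1, column 6: row 1 has {α, γ, ε, ζ} and column 6 has {β, γ, δ}, leaving only η.
Row 1, column 2: row 1 has {α, γ, ε, ζ, η} and column 2 has {δ}, leaving only β.
Row 1, column 3: row 1 has {α, β, γ, ε, ζ, η} and column 3 has {β, γ, ε}, leaving only δ.
Row 2, column 3: row 2 has {α, β, γ, η} and column 3 has {β, γ, δ, ε}, leaving only ζ.
Row 2, column 2: row 2 has {α, β, γ, ζ, η} and column 2 has {β, δ}, leaving only ε.
Row 2, column 4: row 2 has {α, β, γ, ε, ζ, η} and column 4 has {α, γ, ε}, leaving only δ.
Row 4, column 6: row 4 has {α, δ, ε} and column 6 has {β, γ, δ, η}, leaving only ζ.
Row 7, column 6: row 7 has {γ, δ, ε} and column 6 has {β, γ, δ, ζ, η}, leaving only α.
Row 5, column 3: row 5 has {α, β, δ} and column 3 has {β, γ, δ, ε, ζ}, leaving only η.
Row 3, column 3: row 3 has {β, δ, ε, ζ} and column 3 has {β, γ, δ, ε, ζ, η}, leaving only α.
Row 5, column 6: row 5 has {α, β, δ, η} and column 6 has {α, β, γ, δ, ζ, η}, leaving only ε.
Row 5, column 7: row 5 has {α, β, δ, ε, η} and column 7 has {α, β, δ, ε, ζ}, leaving only γ.
Row 3, column 7: row 3 has {α, β, δ, ε, ζ} and column 7 has {α, β, γ, δ, ε, ζ}, leaving only η.
Row 3, column 2: row 3 has {α, β, δ, ε, ζ, η} and column 2 has {β, δ, ε}, leaving only γ.
Row 4, column 2: row 4 has {α, δ, ε, ζ} and column 2 has {β, γ, δ, ε}, leaving only η.
Row 7, column 2: row 7 has {α, γ, δ, ε} and column 2 has {β, γ, δ, ε, η}, leaving only ζ.
Row 7, column 1: row 7 has {α, γ, δ, ε, ζ} and column 1 has {α, δ, ε, η}, leaving only β.
Row 7, column 4: row 7 has {α, β, γ, δ, ε, ζ} and column 4 has {α, γ, δ, ε}, leaving only η.
So row 7 reads: β ζ γ η ε α δ.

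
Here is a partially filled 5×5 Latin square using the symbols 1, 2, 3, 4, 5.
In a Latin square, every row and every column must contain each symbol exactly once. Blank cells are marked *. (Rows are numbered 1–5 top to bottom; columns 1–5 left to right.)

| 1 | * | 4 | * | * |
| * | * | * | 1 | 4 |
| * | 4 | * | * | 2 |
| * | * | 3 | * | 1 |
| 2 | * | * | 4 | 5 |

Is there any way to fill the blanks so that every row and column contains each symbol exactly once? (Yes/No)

No

Row 1, column 5: row 1 has {1, 4} and column 5 has {1, 2, 4, 5}, so it must be 3.
Row 5, column 3: row 5 has {2, 4, 5} and column 3 has {3, 4}, so it must be 1.
Row 3, column 3: row 3 has {2, 4} and column 3 has {1, 3, 4}, so it must be 5.
Row 2, column 3: row 2 has {1, 4} and column 3 has {1, 3, 4, 5}, so it must be 2.
Row 3, column 1: row 3 has {2, 4, 5} and column 1 has {1, 2}, so it must be 3.
Now row 3, column 4: row 3 together with column 4 already contain {1, 2, 3, 4, 5} — every symbol — so nothing can go there. The grid has no valid completion.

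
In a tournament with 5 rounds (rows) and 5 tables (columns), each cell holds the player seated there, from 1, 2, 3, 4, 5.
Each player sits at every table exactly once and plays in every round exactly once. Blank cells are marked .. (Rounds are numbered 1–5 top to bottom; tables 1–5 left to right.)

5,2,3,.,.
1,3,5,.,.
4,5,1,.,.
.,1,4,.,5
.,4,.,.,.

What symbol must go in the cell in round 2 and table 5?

Round 5, table 3: round 5 has {4} and table 3 has {1, 3, 4, 5}, leaving only 2.
Round 5, table 1: round 5 has {2, 4} and table 1 has {1, 4, 5}, leaving only 3.
Round 4, table 1: round 4 has {1, 4, 5} and table 1 has {1, 3, 4, 5}, leaving only 2.
Round 4, table 4: round 4 has {1, 2, 4, 5} and table 4 has {}, leaving only 3.
Round 3, table 4: round 3 has {1, 4, 5} and table 4 has {3}, leaving only 2.
Round 2, table 4: round 2 has {1, 3, 5} and table 4 has {2, 3}, leaving only 4.
Round 2 already has {1, 3, 4, 5} and table 5 already has {5}, so round 2, table 5 must be 2.

2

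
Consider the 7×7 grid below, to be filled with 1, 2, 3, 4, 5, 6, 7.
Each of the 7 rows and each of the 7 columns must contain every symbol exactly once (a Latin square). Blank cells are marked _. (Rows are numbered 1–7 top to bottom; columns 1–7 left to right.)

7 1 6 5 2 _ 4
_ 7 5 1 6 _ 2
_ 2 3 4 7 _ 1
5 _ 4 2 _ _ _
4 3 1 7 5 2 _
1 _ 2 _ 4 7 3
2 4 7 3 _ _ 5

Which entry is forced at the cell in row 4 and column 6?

Row 1, column 6: row 1 has {1, 2, 4, 5, 6, 7} and column 6 has {2, 7}, leaving only 3.
Row 2, column 1: row 2 has {1, 2, 5, 6, 7} and column 1 has {1, 2, 4, 5, 7}, leaving only 3.
Row 2, column 6: row 2 has {1, 2, 3, 5, 6, 7} and column 6 has {2, 3, 7}, leaving only 4.
Row 3, column 1: row 3 has {1, 2, 3, 4, 7} and column 1 has {1, 2, 3, 4, 5, 7}, leaving only 6.
Row 3, column 6: row 3 has {1, 2, 3, 4, 6, 7} and column 6 has {2, 3, 4, 7}, leaving only 5.
Row 4, column 2: row 4 has {2, 4, 5} and column 2 has {1, 2, 3, 4, 7}, leaving only 6.
Row 4 already has {2, 4, 5, 6} and column 6 already has {2, 3, 4, 5, 7}, so row 4, column 6 must be 1.

1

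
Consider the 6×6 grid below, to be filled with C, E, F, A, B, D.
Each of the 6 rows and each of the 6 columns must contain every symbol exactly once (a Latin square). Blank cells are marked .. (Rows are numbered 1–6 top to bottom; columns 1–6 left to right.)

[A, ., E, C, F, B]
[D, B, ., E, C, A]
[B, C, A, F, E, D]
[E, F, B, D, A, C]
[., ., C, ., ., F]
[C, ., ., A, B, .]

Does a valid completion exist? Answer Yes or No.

No

Row 5, column 1: row 5 together with column 1 already contain {C, E, F, A, B, D} — every symbol — so nothing can go there. The grid has no valid completion.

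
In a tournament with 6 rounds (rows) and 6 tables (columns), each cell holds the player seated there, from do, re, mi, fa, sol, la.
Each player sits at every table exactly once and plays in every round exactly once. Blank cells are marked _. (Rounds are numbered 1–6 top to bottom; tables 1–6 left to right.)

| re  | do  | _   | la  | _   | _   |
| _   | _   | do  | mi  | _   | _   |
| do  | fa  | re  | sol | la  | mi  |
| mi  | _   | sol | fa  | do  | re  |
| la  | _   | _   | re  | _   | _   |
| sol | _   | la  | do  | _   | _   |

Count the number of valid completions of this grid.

Round 1, table 3: eliminating its round and table leaves {mi, fa}.
Round 1, table 5: eliminating its round and table leaves {mi, fa, sol}.
Round 1, table 6: eliminating its round and table leaves {fa, sol}.
Round 2, table 1: eliminating its round and table leaves {fa}.
Round 2, table 2: eliminating its round and table leaves {re, sol, la}.
Round 2, table 5: eliminating its round and table leaves {re, fa, sol}.
Round 2, table 6: eliminating its round and table leaves {fa, sol, la}.
Round 4, table 2: eliminating its round and table leaves {la}.
Round 5, table 2: eliminating its round and table leaves {mi, sol}.
Round 5, table 3: eliminating its round and table leaves {mi, fa}.
Round 5, table 5: eliminating its round and table leaves {mi, fa, sol}.
Round 5, table 6: eliminating its round and table leaves {do, fa, sol}.
Round 6, table 2: eliminating its round and table leaves {re, mi}.
Round 6, table 5: eliminating its round and table leaves {re, mi, fa}.
Round 6, table 6: eliminating its round and table leaves {fa}.
Enumerating the assignments across these blanks that avoid any round or table repeat gives 3 completions.

3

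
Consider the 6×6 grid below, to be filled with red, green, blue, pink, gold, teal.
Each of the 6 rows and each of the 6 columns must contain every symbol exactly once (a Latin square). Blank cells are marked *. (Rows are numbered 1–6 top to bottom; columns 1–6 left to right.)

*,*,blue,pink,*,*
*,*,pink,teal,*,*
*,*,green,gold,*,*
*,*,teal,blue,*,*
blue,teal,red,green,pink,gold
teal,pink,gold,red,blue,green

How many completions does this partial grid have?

24

Row 1, column 1: eliminating its row and column leaves {red, green, gold}.
Row 1, column 2: eliminating its row and column leaves {red, green, gold}.
Row 1, column 5: eliminating its row and column leaves {red, green, gold, teal}.
Row 1, column 6: eliminating its row and column leaves {red, teal}.
Row 2, column 1: eliminating its row and column leaves {red, green, gold}.
Row 2, column 2: eliminating its row and column leaves {red, green, blue, gold}.
Row 2, column 5: eliminating its row and column leaves {red, green, gold}.
Row 2, column 6: eliminating its row and column leaves {red, blue}.
Row 3, column 1: eliminating its row and column leaves {red, pink}.
Row 3, column 2: eliminating its row and column leaves {red, blue}.
Row 3, column 5: eliminating its row and column leaves {red, teal}.
Row 3, column 6: eliminating its row and column leaves {red, blue, pink, teal}.
Row 4, column 1: eliminating its row and column leaves {red, green, pink, gold}.
Row 4, column 2: eliminating its row and column leaves {red, green, gold}.
Row 4, column 5: eliminating its row and column leaves {red, green, gold}.
Row 4, column 6: eliminating its row and column leaves {red, pink}.
Enumerating the assignments across these blanks that avoid any row or column repeat gives 24 completions.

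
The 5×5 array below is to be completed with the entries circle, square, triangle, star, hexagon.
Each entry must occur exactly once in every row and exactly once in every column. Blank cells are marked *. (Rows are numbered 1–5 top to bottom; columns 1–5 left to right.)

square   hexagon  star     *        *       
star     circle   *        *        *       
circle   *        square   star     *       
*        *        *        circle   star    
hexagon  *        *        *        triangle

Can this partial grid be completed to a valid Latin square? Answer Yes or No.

Yes

No row or column among the givens repeats a symbol, and propagating forced cells runs into no contradiction.
One valid completion exists (for instance, square hexagon star triangle circle / star circle triangle hexagon square / circle triangle square star hexagon / triangle square hexagon circle star / hexagon star circle square triangle).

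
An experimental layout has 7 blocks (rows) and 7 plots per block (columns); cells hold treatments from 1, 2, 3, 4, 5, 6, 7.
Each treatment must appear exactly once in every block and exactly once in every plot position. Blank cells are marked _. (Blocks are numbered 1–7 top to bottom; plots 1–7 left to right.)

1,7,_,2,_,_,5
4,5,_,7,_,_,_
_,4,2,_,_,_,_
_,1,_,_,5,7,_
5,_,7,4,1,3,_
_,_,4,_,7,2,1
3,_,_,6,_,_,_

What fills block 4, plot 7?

4

Block 4, plot 4: block 4 has {1, 5, 7} and plot 4 has {2, 4, 6, 7}, leaving only 3.
Block 4, plot 3: block 4 has {1, 3, 5, 7} and plot 3 has {2, 4, 7}, leaving only 6.
Block 1, plot 3: block 1 has {1, 2, 5, 7} and plot 3 has {2, 4, 6, 7}, leaving only 3.
Block 2, plot 3: block 2 has {4, 5, 7} and plot 3 has {2, 3, 4, 6, 7}, leaving only 1.
Block 2, plot 6: block 2 has {1, 4, 5, 7} and plot 6 has {2, 3, 7}, leaving only 6.
Block 1, plot 6: block 1 has {1, 2, 3, 5, 7} and plot 6 has {2, 3, 6, 7}, leaving only 4.
Block 1, plot 5: block 1 has {1, 2, 3, 4, 5, 7} and plot 5 has {1, 5, 7}, leaving only 6.
Block 3, plot 5: block 3 has {2, 4} and plot 5 has {1, 5, 6, 7}, leaving only 3.
Block 2, plot 5: block 2 has {1, 4, 5, 6, 7} and plot 5 has {1, 3, 5, 6, 7}, leaving only 2.
Block 2, plot 7: block 2 has {1, 2, 4, 5, 6, 7} and plot 7 has {1, 5}, leaving only 3.
Block 4, plot 1: block 4 has {1, 3, 5, 6, 7} and plot 1 has {1, 3, 4, 5}, leaving only 2.
Block 4 already has {1, 2, 3, 5, 6, 7} and plot 7 already has {1, 3, 5}, so block 4, plot 7 must be 4.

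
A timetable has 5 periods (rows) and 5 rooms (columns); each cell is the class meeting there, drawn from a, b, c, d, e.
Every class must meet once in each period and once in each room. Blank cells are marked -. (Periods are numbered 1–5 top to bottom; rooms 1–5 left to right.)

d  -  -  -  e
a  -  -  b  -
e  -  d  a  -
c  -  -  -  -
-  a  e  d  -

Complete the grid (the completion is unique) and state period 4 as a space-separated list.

Period 4, room 4: period 4 has {c} and room 4 has {a, b, d}, leaving only e.
Period 1, room 4: period 1 has {d, e} and room 4 has {a, b, d, e}, leaving only c.
Period 1, room 2: period 1 has {c, d, e} and room 2 has {a}, leaving only b.
Period 4, room 2: period 4 has {c, e} and room 2 has {a, b}, leaving only d.
Period 1, room 3: period 1 has {b, c, d, e} and room 3 has {d, e}, leaving only a.
Period 4, room 3: period 4 has {c, d, e} and room 3 has {a, d, e}, leaving only b.
Period 4, room 5: period 4 has {b, c, d, e} and room 5 has {e}, leaving only a.
So period 4 reads: c d b e a.

c d b e a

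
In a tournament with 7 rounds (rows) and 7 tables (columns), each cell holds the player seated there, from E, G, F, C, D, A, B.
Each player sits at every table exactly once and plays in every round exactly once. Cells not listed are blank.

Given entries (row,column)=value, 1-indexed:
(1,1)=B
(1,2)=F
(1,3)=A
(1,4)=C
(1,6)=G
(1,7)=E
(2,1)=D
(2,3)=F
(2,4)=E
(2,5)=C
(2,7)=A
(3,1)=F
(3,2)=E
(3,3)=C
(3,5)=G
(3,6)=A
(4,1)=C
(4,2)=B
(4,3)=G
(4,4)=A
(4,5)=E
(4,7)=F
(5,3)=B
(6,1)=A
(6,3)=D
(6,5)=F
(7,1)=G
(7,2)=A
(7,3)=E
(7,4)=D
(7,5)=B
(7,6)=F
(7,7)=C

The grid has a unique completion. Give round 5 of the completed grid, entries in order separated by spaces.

Round 5, table 1: round 5 has {B} and table 1 has {G, F, C, D, A, B}, leaving only E.
Round 1, table 5: round 1 has {E, G, F, C, A, B} and table 5 has {E, G, F, C, B}, leaving only D.
Round 5, table 5: round 5 has {E, B} and table 5 has {E, G, F, C, D, B}, leaving only A.
Round 2, table 2: round 2 has {E, F, C, D, A} and table 2 has {E, F, A, B}, leaving only G.
Round 2, table 6: round 2 has {E, G, F, C, D, A} and table 6 has {G, F, A}, leaving only B.
Round 3, table 4: round 3 has {E, G, F, C, A} and table 4 has {E, C, D, A}, leaving only B.
Round 3, table 7: round 3 has {E, G, F, C, A, B} and table 7 has {E, F, C, A}, leaving only D.
Round 5, table 7: round 5 has {E, A, B} and table 7 has {E, F, C, D, A}, leaving only G.
Round 5, table 4: round 5 has {E, G, A, B} and table 4 has {E, C, D, A, B}, leaving only F.
Round 4, table 6: round 4 has {E, G, F, C, A, B} and table 6 has {G, F, A, B}, leaving only D.
Round 5, table 6: round 5 has {E, G, F, A, B} and table 6 has {G, F, D, A, B}, leaving only C.
Round 5, table 2: round 5 has {E, G, F, C, A, B} and table 2 has {E, G, F, A, B}, leaving only D.
So round 5 reads: E D B F A C G.

E D B F A C G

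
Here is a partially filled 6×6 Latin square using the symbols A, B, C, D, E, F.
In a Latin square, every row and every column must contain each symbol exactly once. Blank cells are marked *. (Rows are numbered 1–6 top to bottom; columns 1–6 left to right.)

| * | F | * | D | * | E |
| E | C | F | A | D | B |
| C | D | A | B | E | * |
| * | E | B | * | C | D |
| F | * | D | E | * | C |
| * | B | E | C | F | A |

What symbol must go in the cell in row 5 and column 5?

Row 1, column 3: row 1 has {D, E, F} and column 3 has {A, B, D, E, F}, leaving only C.
Row 3, column 6: row 3 has {A, B, C, D, E} and column 6 has {A, B, C, D, E}, leaving only F.
Row 4, column 1: row 4 has {B, C, D, E} and column 1 has {C, E, F}, leaving only A.
Row 1, column 1: row 1 has {C, D, E, F} and column 1 has {A, C, E, F}, leaving only B.
Row 1, column 5: row 1 has {B, C, D, E, F} and column 5 has {C, D, E, F}, leaving only A.
Row 5 already has {C, D, E, F} and column 5 already has {A, C, D, E, F}, so row 5, column 5 must be B.

B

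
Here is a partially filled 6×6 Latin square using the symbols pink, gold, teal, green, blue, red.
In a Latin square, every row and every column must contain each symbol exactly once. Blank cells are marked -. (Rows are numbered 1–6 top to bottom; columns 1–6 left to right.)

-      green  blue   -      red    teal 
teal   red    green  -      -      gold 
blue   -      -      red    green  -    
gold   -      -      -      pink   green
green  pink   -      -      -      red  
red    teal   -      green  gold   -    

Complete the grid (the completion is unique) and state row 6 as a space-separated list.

red teal pink green gold blue

Row 6, column 3: row 6 has {gold, teal, green, red} and column 3 has {green, blue}, leaving only pink.
Row 6, column 6: row 6 has {pink, gold, teal, green, red} and column 6 has {gold, teal, green, red}, leaving only blue.
So row 6 reads: red teal pink green gold blue.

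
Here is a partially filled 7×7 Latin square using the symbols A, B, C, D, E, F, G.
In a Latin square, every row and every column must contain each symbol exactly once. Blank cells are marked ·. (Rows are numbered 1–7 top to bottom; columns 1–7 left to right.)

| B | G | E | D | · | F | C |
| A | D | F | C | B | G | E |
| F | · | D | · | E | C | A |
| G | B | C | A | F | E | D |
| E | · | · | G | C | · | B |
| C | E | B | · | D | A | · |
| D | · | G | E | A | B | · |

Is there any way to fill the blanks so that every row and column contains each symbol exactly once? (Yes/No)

Row 1, column 5: row 1 together with column 5 already contain {A, B, C, D, E, F, G} — every symbol — so nothing can go there. The grid has no valid completion.

No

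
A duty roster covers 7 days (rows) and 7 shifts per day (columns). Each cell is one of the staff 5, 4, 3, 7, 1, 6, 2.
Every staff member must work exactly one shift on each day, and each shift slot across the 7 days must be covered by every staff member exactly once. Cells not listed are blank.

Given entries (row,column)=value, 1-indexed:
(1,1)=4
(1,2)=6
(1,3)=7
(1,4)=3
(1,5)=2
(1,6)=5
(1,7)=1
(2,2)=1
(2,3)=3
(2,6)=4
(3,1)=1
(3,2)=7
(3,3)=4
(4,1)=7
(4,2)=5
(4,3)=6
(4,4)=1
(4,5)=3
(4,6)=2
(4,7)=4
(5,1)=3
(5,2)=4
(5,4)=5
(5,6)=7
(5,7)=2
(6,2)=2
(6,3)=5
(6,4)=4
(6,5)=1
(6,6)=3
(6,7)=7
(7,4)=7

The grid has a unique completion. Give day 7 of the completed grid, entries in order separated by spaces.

Day 7, shift 2: day 7 has {7} and shift 2 has {5, 4, 7, 1, 6, 2}, leaving only 3.
Day 3, shift 6: day 3 has {4, 7, 1} and shift 6 has {5, 4, 3, 7, 2}, leaving only 6.
Day 7, shift 6: day 7 has {3, 7} and shift 6 has {5, 4, 3, 7, 6, 2}, leaving only 1.
Day 7, shift 3: day 7 has {3, 7, 1} and shift 3 has {5, 4, 3, 7, 6}, leaving only 2.
Day 3, shift 4: day 3 has {4, 7, 1, 6} and shift 4 has {5, 4, 3, 7, 1}, leaving only 2.
Day 2, shift 4: day 2 has {4, 3, 1} and shift 4 has {5, 4, 3, 7, 1, 2}, leaving only 6.
Day 2, shift 7: day 2 has {4, 3, 1, 6} and shift 7 has {4, 7, 1, 2}, leaving only 5.
Day 7, shift 7: day 7 has {3, 7, 1, 2} and shift 7 has {5, 4, 7, 1, 2}, leaving only 6.
Day 7, shift 1: day 7 has {3, 7, 1, 6, 2} and shift 1 has {4, 3, 7, 1}, leaving only 5.
Day 7, shift 5: day 7 has {5, 3, 7, 1, 6, 2} and shift 5 has {3, 1, 2}, leaving only 4.
So day 7 reads: 5 3 2 7 4 1 6.

5 3 2 7 4 1 6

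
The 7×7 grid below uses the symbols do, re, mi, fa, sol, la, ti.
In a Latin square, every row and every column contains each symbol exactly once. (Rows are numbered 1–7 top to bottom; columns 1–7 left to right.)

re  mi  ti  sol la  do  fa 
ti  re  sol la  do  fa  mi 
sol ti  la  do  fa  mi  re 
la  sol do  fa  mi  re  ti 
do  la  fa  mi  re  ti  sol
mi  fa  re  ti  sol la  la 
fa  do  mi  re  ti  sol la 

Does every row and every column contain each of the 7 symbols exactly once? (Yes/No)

No

Row 6 contains la twice (at columns 6 and 7), so it is not a permutation.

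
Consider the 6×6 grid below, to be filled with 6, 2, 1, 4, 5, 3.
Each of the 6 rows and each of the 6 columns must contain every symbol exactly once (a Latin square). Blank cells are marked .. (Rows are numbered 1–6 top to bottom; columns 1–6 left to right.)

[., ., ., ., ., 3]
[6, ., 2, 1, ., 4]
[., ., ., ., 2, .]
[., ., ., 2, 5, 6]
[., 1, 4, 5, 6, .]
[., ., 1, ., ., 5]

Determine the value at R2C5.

3

Row 2 already has {6, 2, 1, 4} and column 5 already has {6, 2, 5}, so row 2, column 5 must be 3.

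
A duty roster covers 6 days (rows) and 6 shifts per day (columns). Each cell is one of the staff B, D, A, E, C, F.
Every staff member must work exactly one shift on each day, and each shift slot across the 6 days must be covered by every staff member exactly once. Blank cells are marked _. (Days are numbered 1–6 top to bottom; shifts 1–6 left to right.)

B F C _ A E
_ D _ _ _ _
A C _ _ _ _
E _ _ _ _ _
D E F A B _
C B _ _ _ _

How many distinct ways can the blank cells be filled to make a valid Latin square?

Day 1, shift 4: eliminating its day and shift leaves {D}.
Day 2, shift 1: eliminating its day and shift leaves {F}.
Day 2, shift 3: eliminating its day and shift leaves {B, A, E}.
Day 2, shift 4: eliminating its day and shift leaves {B, E, C, F}.
Day 2, shift 5: eliminating its day and shift leaves {E, C, F}.
Day 2, shift 6: eliminating its day and shift leaves {B, A, C, F}.
Day 3, shift 3: eliminating its day and shift leaves {B, D, E}.
Day 3, shift 4: eliminating its day and shift leaves {B, D, E, F}.
Day 3, shift 5: eliminating its day and shift leaves {D, E, F}.
Day 3, shift 6: eliminating its day and shift leaves {B, D, F}.
Day 4, shift 2: eliminating its day and shift leaves {A}.
Day 4, shift 3: eliminating its day and shift leaves {B, D, A}.
Day 4, shift 4: eliminating its day and shift leaves {B, D, C, F}.
Day 4, shift 5: eliminating its day and shift leaves {D, C, F}.
Day 4, shift 6: eliminating its day and shift leaves {B, D, A, C, F}.
Day 5, shift 6: eliminating its day and shift leaves {C}.
Day 6, shift 3: eliminating its day and shift leaves {D, A, E}.
Day 6, shift 4: eliminating its day and shift leaves {D, E, F}.
Day 6, shift 5: eliminating its day and shift leaves {D, E, F}.
Day 6, shift 6: eliminating its day and shift leaves {D, A, F}.
Enumerating the assignments across these blanks that avoid any day or shift repeat gives 14 completions.

14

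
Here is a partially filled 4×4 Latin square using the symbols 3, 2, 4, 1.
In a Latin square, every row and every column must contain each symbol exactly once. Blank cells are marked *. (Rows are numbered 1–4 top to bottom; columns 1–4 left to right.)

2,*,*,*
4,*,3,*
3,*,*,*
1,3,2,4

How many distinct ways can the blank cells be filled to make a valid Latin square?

Row 1, column 2: eliminating its row and column leaves {4, 1}.
Row 1, column 3: eliminating its row and column leaves {4, 1}.
Row 1, column 4: eliminating its row and column leaves {3, 1}.
Row 2, column 2: eliminating its row and column leaves {2, 1}.
Row 2, column 4: eliminating its row and column leaves {2, 1}.
Row 3, column 2: eliminating its row and column leaves {2, 4, 1}.
Row 3, column 3: eliminating its row and column leaves {4, 1}.
Row 3, column 4: eliminating its row and column leaves {2, 1}.
Enumerating the assignments across these blanks that avoid any row or column repeat gives 3 completions.

3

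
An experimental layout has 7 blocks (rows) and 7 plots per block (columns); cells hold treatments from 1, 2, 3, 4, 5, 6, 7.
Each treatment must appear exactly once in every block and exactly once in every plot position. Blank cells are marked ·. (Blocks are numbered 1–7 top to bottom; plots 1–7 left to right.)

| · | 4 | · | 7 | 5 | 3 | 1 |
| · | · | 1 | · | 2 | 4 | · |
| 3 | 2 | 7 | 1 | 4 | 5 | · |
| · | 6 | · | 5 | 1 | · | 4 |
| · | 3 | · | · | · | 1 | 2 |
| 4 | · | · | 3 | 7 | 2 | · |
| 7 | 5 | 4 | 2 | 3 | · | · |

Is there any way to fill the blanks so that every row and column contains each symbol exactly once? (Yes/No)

No

Block 2, plot 2: block 2 has {1, 2, 4} and plot 2 has {2, 3, 4, 5, 6}, so it must be 7.
Block 2, plot 4: block 2 has {1, 2, 4, 7} and plot 4 has {1, 2, 3, 5, 7}, so it must be 6.
Block 2, plot 1: block 2 has {1, 2, 4, 6, 7} and plot 1 has {3, 4, 7}, so it must be 5.
Block 2, plot 7: block 2 has {1, 2, 4, 5, 6, 7} and plot 7 has {1, 2, 4}, so it must be 3.
Block 3, plot 7: block 3 has {1, 2, 3, 4, 5, 7} and plot 7 has {1, 2, 3, 4}, so it must be 6.
Now block 7, plot 7: block 7 together with plot 7 already contain {1, 2, 3, 4, 5, 6, 7} — every symbol — so nothing can go there. The grid has no valid completion.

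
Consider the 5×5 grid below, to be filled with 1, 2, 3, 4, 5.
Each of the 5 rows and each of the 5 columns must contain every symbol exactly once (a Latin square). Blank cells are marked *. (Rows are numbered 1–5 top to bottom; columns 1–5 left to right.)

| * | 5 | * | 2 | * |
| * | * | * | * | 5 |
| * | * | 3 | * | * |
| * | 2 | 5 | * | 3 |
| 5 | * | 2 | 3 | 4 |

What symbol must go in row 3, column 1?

1

Row 1, column 5: row 1 has {2, 5} and column 5 has {3, 4, 5}, leaving only 1.
Row 1, column 3: row 1 has {1, 2, 5} and column 3 has {2, 3, 5}, leaving only 4.
Row 1, column 1: row 1 has {1, 2, 4, 5} and column 1 has {5}, leaving only 3.
Row 2, column 3: row 2 has {5} and column 3 has {2, 3, 4, 5}, leaving only 1.
Row 2, column 4: row 2 has {1, 5} and column 4 has {2, 3}, leaving only 4.
Row 2, column 1: row 2 has {1, 4, 5} and column 1 has {3, 5}, leaving only 2.
Row 2, column 2: row 2 has {1, 2, 4, 5} and column 2 has {2, 5}, leaving only 3.
Row 3, column 5: row 3 has {3} and column 5 has {1, 3, 4, 5}, leaving only 2.
Row 4, column 4: row 4 has {2, 3, 5} and column 4 has {2, 3, 4}, leaving only 1.
Row 3, column 4: row 3 has {2, 3} and column 4 has {1, 2, 3, 4}, leaving only 5.
Row 4, column 1: row 4 has {1, 2, 3, 5} and column 1 has {2, 3, 5}, leaving only 4.
Row 3 already has {2, 3, 5} and column 1 already has {2, 3, 4, 5}, so row 3, column 1 must be 1.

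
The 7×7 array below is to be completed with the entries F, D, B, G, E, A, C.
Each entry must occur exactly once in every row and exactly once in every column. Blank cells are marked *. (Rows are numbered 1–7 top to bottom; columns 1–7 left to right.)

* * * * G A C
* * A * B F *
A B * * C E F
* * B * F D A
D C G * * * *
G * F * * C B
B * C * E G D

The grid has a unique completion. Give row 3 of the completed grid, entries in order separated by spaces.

Row 3, column 3: row 3 has {F, B, E, A, C} and column 3 has {F, B, G, A, C}, leaving only D.
Row 3, column 4: row 3 has {F, D, B, E, A, C} and column 4 has {}, leaving only G.
So row 3 reads: A B D G C E F.

A B D G C E F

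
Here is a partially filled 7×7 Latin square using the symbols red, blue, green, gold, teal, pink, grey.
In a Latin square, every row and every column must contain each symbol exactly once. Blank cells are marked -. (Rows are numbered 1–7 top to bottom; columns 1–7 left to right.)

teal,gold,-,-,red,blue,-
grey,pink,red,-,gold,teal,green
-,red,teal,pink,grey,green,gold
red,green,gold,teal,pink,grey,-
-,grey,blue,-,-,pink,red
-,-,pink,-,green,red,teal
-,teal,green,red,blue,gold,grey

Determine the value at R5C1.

Row 1, column 3: row 1 has {red, blue, gold, teal} and column 3 has {red, blue, green, gold, teal, pink}, leaving only grey.
Row 1, column 4: row 1 has {red, blue, gold, teal, grey} and column 4 has {red, teal, pink}, leaving only green.
Row 1, column 7: row 1 has {red, blue, green, gold, teal, grey} and column 7 has {red, green, gold, teal, grey}, leaving only pink.
Row 2, column 4: row 2 has {red, green, gold, teal, pink, grey} and column 4 has {red, green, teal, pink}, leaving only blue.
Row 3, column 1: row 3 has {red, green, gold, teal, pink, grey} and column 1 has {red, teal, grey}, leaving only blue.
Row 4, column 7: row 4 has {red, green, gold, teal, pink, grey} and column 7 has {red, green, gold, teal, pink, grey}, leaving only blue.
Row 5, column 4: row 5 has {red, blue, pink, grey} and column 4 has {red, blue, green, teal, pink}, leaving only gold.
Row 5 already has {red, blue, gold, pink, grey} and column 1 already has {red, blue, teal, grey}, so row 5, column 1 must be green.

green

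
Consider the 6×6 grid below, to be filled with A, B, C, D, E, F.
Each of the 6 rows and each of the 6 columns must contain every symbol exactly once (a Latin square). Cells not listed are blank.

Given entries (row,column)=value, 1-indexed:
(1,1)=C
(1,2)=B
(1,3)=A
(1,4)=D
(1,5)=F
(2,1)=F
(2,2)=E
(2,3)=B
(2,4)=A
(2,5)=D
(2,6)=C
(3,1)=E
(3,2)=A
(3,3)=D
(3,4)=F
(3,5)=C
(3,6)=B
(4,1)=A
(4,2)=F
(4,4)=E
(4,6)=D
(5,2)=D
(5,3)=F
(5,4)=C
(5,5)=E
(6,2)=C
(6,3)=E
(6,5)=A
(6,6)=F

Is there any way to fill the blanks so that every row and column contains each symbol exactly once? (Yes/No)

No row or column among the givens repeats a symbol, and propagating forced cells runs into no contradiction.
One valid completion exists (for instance, C B A D F E / F E B A D C / E A D F C B / A F C E B D / B D F C E A / D C E B A F).

Yes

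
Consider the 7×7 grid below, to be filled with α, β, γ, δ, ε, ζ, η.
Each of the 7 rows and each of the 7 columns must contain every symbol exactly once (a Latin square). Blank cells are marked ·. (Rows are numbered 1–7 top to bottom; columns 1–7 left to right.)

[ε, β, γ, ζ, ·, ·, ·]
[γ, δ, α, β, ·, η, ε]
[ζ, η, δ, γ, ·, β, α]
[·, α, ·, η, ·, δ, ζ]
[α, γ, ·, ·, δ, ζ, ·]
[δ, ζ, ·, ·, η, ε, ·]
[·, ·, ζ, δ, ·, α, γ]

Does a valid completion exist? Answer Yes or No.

Row 1, column 6: row 1 together with column 6 already contain {α, β, γ, δ, ε, ζ, η} — every symbol — so nothing can go there. The grid has no valid completion.

No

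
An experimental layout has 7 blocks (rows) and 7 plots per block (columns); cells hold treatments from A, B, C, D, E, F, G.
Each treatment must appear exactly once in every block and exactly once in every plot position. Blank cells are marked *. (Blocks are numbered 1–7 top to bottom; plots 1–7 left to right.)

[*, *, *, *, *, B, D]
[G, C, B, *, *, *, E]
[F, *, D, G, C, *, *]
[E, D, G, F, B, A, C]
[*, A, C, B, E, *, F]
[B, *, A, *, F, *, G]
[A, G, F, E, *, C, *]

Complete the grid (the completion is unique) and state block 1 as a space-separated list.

Block 1, plot 1: block 1 has {B, D} and plot 1 has {A, B, E, F, G}, leaving only C.
Block 1, plot 3: block 1 has {B, C, D} and plot 3 has {A, B, C, D, F, G}, leaving only E.
Block 1, plot 2: block 1 has {B, C, D, E} and plot 2 has {A, C, D, G}, leaving only F.
Block 1, plot 4: block 1 has {B, C, D, E, F} and plot 4 has {B, E, F, G}, leaving only A.
Block 1, plot 5: block 1 has {A, B, C, D, E, F} and plot 5 has {B, C, E, F}, leaving only G.
So block 1 reads: C F E A G B D.

C F E A G B D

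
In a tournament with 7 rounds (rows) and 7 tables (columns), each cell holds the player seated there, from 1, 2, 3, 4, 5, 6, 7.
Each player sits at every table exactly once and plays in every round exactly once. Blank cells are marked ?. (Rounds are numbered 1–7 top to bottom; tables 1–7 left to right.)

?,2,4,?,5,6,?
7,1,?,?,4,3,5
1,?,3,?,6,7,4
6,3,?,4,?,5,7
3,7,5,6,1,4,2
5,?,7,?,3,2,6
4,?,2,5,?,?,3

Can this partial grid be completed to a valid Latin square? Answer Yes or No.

No

Round 1, table 1: round 1 together with table 1 already contain {1, 2, 3, 4, 5, 6, 7} — every symbol — so nothing can go there. The grid has no valid completion.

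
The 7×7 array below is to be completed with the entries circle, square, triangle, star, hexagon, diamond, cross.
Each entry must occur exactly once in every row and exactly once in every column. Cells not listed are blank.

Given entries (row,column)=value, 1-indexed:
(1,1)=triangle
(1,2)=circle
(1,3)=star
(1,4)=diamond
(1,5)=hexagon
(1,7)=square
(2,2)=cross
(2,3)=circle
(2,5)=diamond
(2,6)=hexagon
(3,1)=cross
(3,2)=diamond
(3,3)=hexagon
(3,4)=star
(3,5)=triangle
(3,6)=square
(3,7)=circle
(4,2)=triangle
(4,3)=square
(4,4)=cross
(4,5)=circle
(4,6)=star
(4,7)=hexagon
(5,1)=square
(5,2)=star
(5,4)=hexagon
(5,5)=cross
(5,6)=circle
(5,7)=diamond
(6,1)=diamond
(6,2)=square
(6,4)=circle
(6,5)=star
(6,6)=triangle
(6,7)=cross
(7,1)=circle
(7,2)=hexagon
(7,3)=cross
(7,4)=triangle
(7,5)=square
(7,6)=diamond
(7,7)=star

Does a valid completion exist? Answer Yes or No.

Row 4, column 1: row 4 together with column 1 already contain {circle, square, triangle, star, hexagon, diamond, cross} — every symbol — so nothing can go there. The grid has no valid completion.

No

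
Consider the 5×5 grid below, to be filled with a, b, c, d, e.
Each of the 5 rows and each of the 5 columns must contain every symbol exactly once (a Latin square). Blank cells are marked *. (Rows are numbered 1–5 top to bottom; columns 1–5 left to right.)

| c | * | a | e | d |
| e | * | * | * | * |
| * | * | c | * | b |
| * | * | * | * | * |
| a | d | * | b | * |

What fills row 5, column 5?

c

Row 1, column 2: row 1 has {a, c, d, e} and column 2 has {d}, leaving only b.
Row 3, column 1: row 3 has {b, c} and column 1 has {a, c, e}, leaving only d.
Row 3, column 4: row 3 has {b, c, d} and column 4 has {b, e}, leaving only a.
Row 3, column 2: row 3 has {a, b, c, d} and column 2 has {b, d}, leaving only e.
Row 4, column 1: row 4 has {} and column 1 has {a, c, d, e}, leaving only b.
Row 5, column 3: row 5 has {a, b, d} and column 3 has {a, c}, leaving only e.
Row 5 already has {a, b, d, e} and column 5 already has {b, d}, so row 5, column 5 must be c.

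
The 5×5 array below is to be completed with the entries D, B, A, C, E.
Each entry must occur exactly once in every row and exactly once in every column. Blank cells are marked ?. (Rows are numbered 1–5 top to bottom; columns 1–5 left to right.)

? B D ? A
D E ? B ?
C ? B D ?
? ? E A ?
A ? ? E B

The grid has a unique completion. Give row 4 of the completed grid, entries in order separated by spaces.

B C E A D

Row 4, column 1: row 4 has {A, E} and column 1 has {D, A, C}, leaving only B.
Row 1, column 1: row 1 has {D, B, A} and column 1 has {D, B, A, C}, leaving only E.
Row 1, column 4: row 1 has {D, B, A, E} and column 4 has {D, B, A, E}, leaving only C.
Row 2, column 5: row 2 has {D, B, E} and column 5 has {B, A}, leaving only C.
Row 4, column 5: row 4 has {B, A, E} and column 5 has {B, A, C}, leaving only D.
Row 4, column 2: row 4 has {D, B, A, E} and column 2 has {B, E}, leaving only C.
So row 4 reads: B C E A D.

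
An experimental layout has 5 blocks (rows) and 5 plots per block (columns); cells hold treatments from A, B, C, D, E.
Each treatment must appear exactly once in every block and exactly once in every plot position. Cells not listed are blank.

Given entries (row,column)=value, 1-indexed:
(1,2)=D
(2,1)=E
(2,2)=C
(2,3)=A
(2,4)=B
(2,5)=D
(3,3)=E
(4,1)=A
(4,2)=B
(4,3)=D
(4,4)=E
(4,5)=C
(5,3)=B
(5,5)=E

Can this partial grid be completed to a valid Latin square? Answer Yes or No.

Block 1, plot 3: block 1 has {D} and plot 3 has {A, B, D, E}, so it must be C.
Block 1, plot 1: block 1 has {C, D} and plot 1 has {A, E}, so it must be B.
Block 1, plot 4: block 1 has {B, C, D} and plot 4 has {B, E}, so it must be A.
Now block 1, plot 5: block 1 together with plot 5 already contain {A, B, C, D, E} — every symbol — so nothing can go there. The grid has no valid completion.

No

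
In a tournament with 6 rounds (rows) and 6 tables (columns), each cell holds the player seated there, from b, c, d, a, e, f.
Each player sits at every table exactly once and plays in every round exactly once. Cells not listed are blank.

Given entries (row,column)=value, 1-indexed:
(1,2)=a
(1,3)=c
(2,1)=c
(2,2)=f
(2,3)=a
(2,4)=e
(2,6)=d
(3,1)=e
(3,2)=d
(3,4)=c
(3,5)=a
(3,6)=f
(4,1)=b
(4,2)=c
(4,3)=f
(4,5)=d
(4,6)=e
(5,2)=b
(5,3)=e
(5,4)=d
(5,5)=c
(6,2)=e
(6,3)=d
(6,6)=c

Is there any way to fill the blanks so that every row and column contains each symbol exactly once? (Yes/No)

Yes

No round or table among the givens repeats a symbol, and propagating forced cells runs into no contradiction.
One valid completion exists (for instance, d a c f e b / c f a e b d / e d b c a f / b c f a d e / f b e d c a / a e d b f c).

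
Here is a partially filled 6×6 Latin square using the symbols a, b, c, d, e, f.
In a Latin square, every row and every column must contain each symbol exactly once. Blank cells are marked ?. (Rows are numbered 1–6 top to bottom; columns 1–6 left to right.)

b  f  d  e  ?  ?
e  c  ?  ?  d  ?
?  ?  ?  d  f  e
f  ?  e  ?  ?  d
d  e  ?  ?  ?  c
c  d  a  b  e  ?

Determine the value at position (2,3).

f

Row 1, column 6: row 1 has {b, d, e, f} and column 6 has {c, d, e}, leaving only a.
Row 1, column 5: row 1 has {a, b, d, e, f} and column 5 has {d, e, f}, leaving only c.
Row 3, column 1: row 3 has {d, e, f} and column 1 has {b, c, d, e, f}, leaving only a.
Row 3, column 2: row 3 has {a, d, e, f} and column 2 has {c, d, e, f}, leaving only b.
Row 3, column 3: row 3 has {a, b, d, e, f} and column 3 has {a, d, e}, leaving only c.
Row 4, column 2: row 4 has {d, e, f} and column 2 has {b, c, d, e, f}, leaving only a.
Row 4, column 4: row 4 has {a, d, e, f} and column 4 has {b, d, e}, leaving only c.
Row 4, column 5: row 4 has {a, c, d, e, f} and column 5 has {c, d, e, f}, leaving only b.
Row 5, column 5: row 5 has {c, d, e} and column 5 has {b, c, d, e, f}, leaving only a.
Row 5, column 4: row 5 has {a, c, d, e} and column 4 has {b, c, d, e}, leaving only f.
Row 2, column 4: row 2 has {c, d, e} and column 4 has {b, c, d, e, f}, leaving only a.
Row 5, column 3: row 5 has {a, c, d, e, f} and column 3 has {a, c, d, e}, leaving only b.
Row 2 already has {a, c, d, e} and column 3 already has {a, b, c, d, e}, so row 2, column 3 must be f.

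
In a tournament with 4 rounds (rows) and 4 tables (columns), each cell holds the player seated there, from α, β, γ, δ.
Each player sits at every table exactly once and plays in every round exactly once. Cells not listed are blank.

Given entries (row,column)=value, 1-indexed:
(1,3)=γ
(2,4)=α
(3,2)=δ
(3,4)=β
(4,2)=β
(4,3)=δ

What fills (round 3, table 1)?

γ

Round 1, table 2: round 1 has {γ} and table 2 has {β, δ}, leaving only α.
Round 1, table 4: round 1 has {α, γ} and table 4 has {α, β}, leaving only δ.
Round 1, table 1: round 1 has {α, γ, δ} and table 1 has {}, leaving only β.
Round 2, table 2: round 2 has {α} and table 2 has {α, β, δ}, leaving only γ.
Round 2, table 1: round 2 has {α, γ} and table 1 has {β}, leaving only δ.
Round 2, table 3: round 2 has {α, γ, δ} and table 3 has {γ, δ}, leaving only β.
Round 3, table 3: round 3 has {β, δ} and table 3 has {β, γ, δ}, leaving only α.
Round 3 already has {α, β, δ} and table 1 already has {β, δ}, so round 3, table 1 must be γ.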